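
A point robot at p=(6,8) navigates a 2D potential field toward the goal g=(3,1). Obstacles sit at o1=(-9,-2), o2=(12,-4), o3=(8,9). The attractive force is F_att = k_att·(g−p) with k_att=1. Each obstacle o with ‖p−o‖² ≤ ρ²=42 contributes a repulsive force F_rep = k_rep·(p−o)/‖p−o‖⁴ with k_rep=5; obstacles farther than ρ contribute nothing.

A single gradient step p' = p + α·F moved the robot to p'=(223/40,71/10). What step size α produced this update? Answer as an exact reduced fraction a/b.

F_att = 1·(g−p) = 1·(-3,-7) = (-3.0000,-7.0000)
o1: d²=325 > ρ²=42 → inactive
o2: d²=180 > ρ²=42 → inactive
o3: d²=5 ≤ ρ²=42; F_rep = 5·(-2,-1)/5² = (-0.4000,-0.2000)
F = F_att + ΣF_rep = (-3.4000,-7.2000)
Δp = p'−p = (-0.4250,-0.9000); α = Δx/Fx = (-17/40) / (-17/5) = 1/8
check: Δy/Fy = (-9/10) / (-36/5) = 1/8 ✓

α = 1/8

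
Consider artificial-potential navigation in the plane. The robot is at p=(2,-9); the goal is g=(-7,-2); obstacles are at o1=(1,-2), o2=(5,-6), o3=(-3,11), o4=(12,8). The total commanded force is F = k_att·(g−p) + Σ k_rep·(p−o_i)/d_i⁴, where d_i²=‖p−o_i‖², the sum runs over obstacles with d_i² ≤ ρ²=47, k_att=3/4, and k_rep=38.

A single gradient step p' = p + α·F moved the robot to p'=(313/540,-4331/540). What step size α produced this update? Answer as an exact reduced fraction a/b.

F_att = 3/4·(g−p) = 3/4·(-9,7) = (-6.7500,5.2500)
o1: d²=50 > ρ²=47 → inactive
o2: d²=18 ≤ ρ²=47; F_rep = 38·(-3,-3)/18² = (-0.3519,-0.3519)
o3: d²=425 > ρ²=47 → inactive
o4: d²=389 > ρ²=47 → inactive
F = F_att + ΣF_rep = (-7.1019,4.8981)
Δp = p'−p = (-1.4204,0.9796); α = Δx/Fx = (-767/540) / (-767/108) = 1/5
check: Δy/Fy = (529/540) / (529/108) = 1/5 ✓

α = 1/5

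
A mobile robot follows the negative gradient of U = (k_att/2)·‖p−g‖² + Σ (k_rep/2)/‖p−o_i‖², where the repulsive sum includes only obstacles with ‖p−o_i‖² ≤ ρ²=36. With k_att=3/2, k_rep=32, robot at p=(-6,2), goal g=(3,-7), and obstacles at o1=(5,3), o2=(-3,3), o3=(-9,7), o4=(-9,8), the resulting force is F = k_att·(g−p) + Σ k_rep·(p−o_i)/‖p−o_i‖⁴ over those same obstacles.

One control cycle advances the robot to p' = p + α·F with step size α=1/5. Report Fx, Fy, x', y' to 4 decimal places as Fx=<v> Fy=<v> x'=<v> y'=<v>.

Fx=12.6230 Fy=-13.9584 x'=-3.4754 y'=-0.7917

F_att = 3/2·(g−p) = 3/2·(9,-9) = (13.5000,-13.5000)
o1: d²=122 > ρ²=36 → inactive
o2: d²=10 ≤ ρ²=36; F_rep = 32·(-3,-1)/10² = (-0.9600,-0.3200)
o3: d²=34 ≤ ρ²=36; F_rep = 32·(3,-5)/34² = (0.0830,-0.1384)
o4: d²=45 > ρ²=36 → inactive
F = F_att + ΣF_rep = (12.6230,-13.9584)
p' = p + 1/5·F = (-3.4754,-0.7917)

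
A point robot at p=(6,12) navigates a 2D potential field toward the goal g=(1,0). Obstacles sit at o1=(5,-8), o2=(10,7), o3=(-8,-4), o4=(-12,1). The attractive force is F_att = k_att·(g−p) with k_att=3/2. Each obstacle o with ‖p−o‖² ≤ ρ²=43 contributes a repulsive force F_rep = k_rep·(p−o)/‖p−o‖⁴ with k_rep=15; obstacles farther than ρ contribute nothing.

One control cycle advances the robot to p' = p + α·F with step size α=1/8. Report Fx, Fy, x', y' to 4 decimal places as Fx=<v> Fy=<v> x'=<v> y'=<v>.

Fx=-7.5357 Fy=-17.9554 x'=5.0580 y'=9.7556

F_att = 3/2·(g−p) = 3/2·(-5,-12) = (-7.5000,-18.0000)
o1: d²=401 > ρ²=43 → inactive
o2: d²=41 ≤ ρ²=43; F_rep = 15·(-4,5)/41² = (-0.0357,0.0446)
o3: d²=452 > ρ²=43 → inactive
o4: d²=445 > ρ²=43 → inactive
F = F_att + ΣF_rep = (-7.5357,-17.9554)
p' = p + 1/8·F = (5.0580,9.7556)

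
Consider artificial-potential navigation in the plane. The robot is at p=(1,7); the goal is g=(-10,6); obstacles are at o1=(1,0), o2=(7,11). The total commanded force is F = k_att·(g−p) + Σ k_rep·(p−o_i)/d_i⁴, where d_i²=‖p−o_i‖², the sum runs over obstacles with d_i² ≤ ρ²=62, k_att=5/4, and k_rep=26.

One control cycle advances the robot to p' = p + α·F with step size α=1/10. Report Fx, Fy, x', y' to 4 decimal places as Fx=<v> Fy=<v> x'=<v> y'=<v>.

F_att = 5/4·(g−p) = 5/4·(-11,-1) = (-13.7500,-1.2500)
o1: d²=49 ≤ ρ²=62; F_rep = 26·(0,7)/49² = (0.0000,0.0758)
o2: d²=52 ≤ ρ²=62; F_rep = 26·(-6,-4)/52² = (-0.0577,-0.0385)
F = F_att + ΣF_rep = (-13.8077,-1.2127)
p' = p + 1/10·F = (-0.3808,6.8787)

Fx=-13.8077 Fy=-1.2127 x'=-0.3808 y'=6.8787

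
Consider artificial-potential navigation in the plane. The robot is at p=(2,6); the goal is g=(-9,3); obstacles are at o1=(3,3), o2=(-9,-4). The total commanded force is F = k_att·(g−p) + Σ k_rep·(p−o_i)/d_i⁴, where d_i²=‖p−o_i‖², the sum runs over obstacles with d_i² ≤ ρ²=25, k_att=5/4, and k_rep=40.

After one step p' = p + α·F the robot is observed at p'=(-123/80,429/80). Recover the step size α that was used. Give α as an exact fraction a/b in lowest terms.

α = 1/4

F_att = 5/4·(g−p) = 5/4·(-11,-3) = (-13.7500,-3.7500)
o1: d²=10 ≤ ρ²=25; F_rep = 40·(-1,3)/10² = (-0.4000,1.2000)
o2: d²=221 > ρ²=25 → inactive
F = F_att + ΣF_rep = (-14.1500,-2.5500)
Δp = p'−p = (-3.5375,-0.6375); α = Δx/Fx = (-283/80) / (-283/20) = 1/4
check: Δy/Fy = (-51/80) / (-51/20) = 1/4 ✓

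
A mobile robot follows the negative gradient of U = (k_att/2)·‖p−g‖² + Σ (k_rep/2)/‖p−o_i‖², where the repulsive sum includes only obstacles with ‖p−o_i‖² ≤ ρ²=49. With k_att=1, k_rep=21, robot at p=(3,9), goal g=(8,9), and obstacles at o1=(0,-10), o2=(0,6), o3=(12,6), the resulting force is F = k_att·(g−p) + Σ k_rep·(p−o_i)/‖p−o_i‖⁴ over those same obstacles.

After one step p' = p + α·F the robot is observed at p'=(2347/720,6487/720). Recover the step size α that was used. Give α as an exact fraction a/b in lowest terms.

α = 1/20

F_att = 1·(g−p) = 1·(5,0) = (5.0000,0.0000)
o1: d²=370 > ρ²=49 → inactive
o2: d²=18 ≤ ρ²=49; F_rep = 21·(3,3)/18² = (0.1944,0.1944)
o3: d²=90 > ρ²=49 → inactive
F = F_att + ΣF_rep = (5.1944,0.1944)
Δp = p'−p = (0.2597,0.0097); α = Δx/Fx = (187/720) / (187/36) = 1/20
check: Δy/Fy = (7/720) / (7/36) = 1/20 ✓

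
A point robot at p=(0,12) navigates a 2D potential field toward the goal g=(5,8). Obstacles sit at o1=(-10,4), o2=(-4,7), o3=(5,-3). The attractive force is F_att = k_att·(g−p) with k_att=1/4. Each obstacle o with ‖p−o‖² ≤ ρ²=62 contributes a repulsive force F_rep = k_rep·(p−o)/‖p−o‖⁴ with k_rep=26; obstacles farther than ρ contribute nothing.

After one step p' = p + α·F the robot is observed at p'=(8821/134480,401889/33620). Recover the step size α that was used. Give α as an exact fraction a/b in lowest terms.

α = 1/20

F_att = 1/4·(g−p) = 1/4·(5,-4) = (1.2500,-1.0000)
o1: d²=164 > ρ²=62 → inactive
o2: d²=41 ≤ ρ²=62; F_rep = 26·(4,5)/41² = (0.0619,0.0773)
o3: d²=250 > ρ²=62 → inactive
F = F_att + ΣF_rep = (1.3119,-0.9227)
Δp = p'−p = (0.0656,-0.0461); α = Δx/Fx = (8821/134480) / (8821/6724) = 1/20
check: Δy/Fy = (-1551/33620) / (-1551/1681) = 1/20 ✓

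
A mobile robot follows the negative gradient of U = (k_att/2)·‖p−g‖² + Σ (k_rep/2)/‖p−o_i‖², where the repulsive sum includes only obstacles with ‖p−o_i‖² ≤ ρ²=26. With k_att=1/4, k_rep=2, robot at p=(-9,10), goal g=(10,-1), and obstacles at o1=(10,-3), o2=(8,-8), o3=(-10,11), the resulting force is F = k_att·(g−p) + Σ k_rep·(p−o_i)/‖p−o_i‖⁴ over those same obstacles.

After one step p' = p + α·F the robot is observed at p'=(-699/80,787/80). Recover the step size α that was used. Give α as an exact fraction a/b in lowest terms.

α = 1/20

F_att = 1/4·(g−p) = 1/4·(19,-11) = (4.7500,-2.7500)
o1: d²=530 > ρ²=26 → inactive
o2: d²=613 > ρ²=26 → inactive
o3: d²=2 ≤ ρ²=26; F_rep = 2·(1,-1)/2² = (0.5000,-0.5000)
F = F_att + ΣF_rep = (5.2500,-3.2500)
Δp = p'−p = (0.2625,-0.1625); α = Δx/Fx = (21/80) / (21/4) = 1/20
check: Δy/Fy = (-13/80) / (-13/4) = 1/20 ✓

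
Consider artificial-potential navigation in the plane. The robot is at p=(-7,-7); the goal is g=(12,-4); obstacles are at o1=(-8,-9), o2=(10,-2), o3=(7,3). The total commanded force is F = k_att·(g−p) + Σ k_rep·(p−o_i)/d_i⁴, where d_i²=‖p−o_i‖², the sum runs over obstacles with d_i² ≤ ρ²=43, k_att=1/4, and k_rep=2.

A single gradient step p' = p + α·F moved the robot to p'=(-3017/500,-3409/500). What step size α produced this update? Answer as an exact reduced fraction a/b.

F_att = 1/4·(g−p) = 1/4·(19,3) = (4.7500,0.7500)
o1: d²=5 ≤ ρ²=43; F_rep = 2·(1,2)/5² = (0.0800,0.1600)
o2: d²=314 > ρ²=43 → inactive
o3: d²=296 > ρ²=43 → inactive
F = F_att + ΣF_rep = (4.8300,0.9100)
Δp = p'−p = (0.9660,0.1820); α = Δx/Fx = (483/500) / (483/100) = 1/5
check: Δy/Fy = (91/500) / (91/100) = 1/5 ✓

α = 1/5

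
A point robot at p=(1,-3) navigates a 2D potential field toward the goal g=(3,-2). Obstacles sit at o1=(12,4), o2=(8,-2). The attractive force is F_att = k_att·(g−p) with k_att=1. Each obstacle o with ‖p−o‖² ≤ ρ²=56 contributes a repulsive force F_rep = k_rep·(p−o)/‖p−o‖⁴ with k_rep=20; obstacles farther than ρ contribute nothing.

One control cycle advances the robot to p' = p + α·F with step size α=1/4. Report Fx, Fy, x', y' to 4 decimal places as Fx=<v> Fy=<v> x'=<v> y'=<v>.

F_att = 1·(g−p) = 1·(2,1) = (2.0000,1.0000)
o1: d²=170 > ρ²=56 → inactive
o2: d²=50 ≤ ρ²=56; F_rep = 20·(-7,-1)/50² = (-0.0560,-0.0080)
F = F_att + ΣF_rep = (1.9440,0.9920)
p' = p + 1/4·F = (1.4860,-2.7520)

Fx=1.9440 Fy=0.9920 x'=1.4860 y'=-2.7520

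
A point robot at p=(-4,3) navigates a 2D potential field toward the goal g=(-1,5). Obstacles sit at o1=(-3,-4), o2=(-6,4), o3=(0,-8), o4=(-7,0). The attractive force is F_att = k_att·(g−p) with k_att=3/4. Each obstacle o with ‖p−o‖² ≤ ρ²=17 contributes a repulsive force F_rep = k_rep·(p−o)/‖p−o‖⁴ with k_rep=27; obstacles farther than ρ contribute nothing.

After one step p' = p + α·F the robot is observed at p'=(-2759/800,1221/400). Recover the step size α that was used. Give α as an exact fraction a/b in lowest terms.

F_att = 3/4·(g−p) = 3/4·(3,2) = (2.2500,1.5000)
o1: d²=50 > ρ²=17 → inactive
o2: d²=5 ≤ ρ²=17; F_rep = 27·(2,-1)/5² = (2.1600,-1.0800)
o3: d²=137 > ρ²=17 → inactive
o4: d²=18 > ρ²=17 → inactive
F = F_att + ΣF_rep = (4.4100,0.4200)
Δp = p'−p = (0.5513,0.0525); α = Δx/Fx = (441/800) / (441/100) = 1/8
check: Δy/Fy = (21/400) / (21/50) = 1/8 ✓

α = 1/8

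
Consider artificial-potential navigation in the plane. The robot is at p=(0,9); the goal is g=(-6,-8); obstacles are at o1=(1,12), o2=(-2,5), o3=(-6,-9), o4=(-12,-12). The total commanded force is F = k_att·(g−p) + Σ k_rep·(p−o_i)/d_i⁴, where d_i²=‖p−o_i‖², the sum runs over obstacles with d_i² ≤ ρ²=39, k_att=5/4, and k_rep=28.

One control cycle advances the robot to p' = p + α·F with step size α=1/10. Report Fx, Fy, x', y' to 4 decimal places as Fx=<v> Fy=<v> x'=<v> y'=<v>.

F_att = 5/4·(g−p) = 5/4·(-6,-17) = (-7.5000,-21.2500)
o1: d²=10 ≤ ρ²=39; F_rep = 28·(-1,-3)/10² = (-0.2800,-0.8400)
o2: d²=20 ≤ ρ²=39; F_rep = 28·(2,4)/20² = (0.1400,0.2800)
o3: d²=360 > ρ²=39 → inactive
o4: d²=585 > ρ²=39 → inactive
F = F_att + ΣF_rep = (-7.6400,-21.8100)
p' = p + 1/10·F = (-0.7640,6.8190)

Fx=-7.6400 Fy=-21.8100 x'=-0.7640 y'=6.8190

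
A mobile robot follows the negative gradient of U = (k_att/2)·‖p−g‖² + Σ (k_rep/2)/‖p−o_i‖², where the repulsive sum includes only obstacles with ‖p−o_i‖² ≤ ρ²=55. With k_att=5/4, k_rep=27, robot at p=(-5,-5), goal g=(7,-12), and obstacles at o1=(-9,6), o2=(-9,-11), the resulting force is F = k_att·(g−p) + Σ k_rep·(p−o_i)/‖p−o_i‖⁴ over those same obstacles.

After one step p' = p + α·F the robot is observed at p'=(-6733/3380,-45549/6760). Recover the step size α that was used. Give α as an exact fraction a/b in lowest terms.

F_att = 5/4·(g−p) = 5/4·(12,-7) = (15.0000,-8.7500)
o1: d²=137 > ρ²=55 → inactive
o2: d²=52 ≤ ρ²=55; F_rep = 27·(4,6)/52² = (0.0399,0.0599)
F = F_att + ΣF_rep = (15.0399,-8.6901)
Δp = p'−p = (3.0080,-1.7380); α = Δx/Fx = (10167/3380) / (10167/676) = 1/5
check: Δy/Fy = (-11749/6760) / (-11749/1352) = 1/5 ✓

α = 1/5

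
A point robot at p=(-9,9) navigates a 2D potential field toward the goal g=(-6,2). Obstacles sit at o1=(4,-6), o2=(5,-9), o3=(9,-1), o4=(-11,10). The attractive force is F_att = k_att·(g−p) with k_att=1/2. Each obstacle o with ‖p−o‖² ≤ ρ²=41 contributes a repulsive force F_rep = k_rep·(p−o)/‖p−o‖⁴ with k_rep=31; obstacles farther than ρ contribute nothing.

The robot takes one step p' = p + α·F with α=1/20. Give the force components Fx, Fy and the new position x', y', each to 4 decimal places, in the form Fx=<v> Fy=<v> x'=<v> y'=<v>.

F_att = 1/2·(g−p) = 1/2·(3,-7) = (1.5000,-3.5000)
o1: d²=394 > ρ²=41 → inactive
o2: d²=520 > ρ²=41 → inactive
o3: d²=424 > ρ²=41 → inactive
o4: d²=5 ≤ ρ²=41; F_rep = 31·(2,-1)/5² = (2.4800,-1.2400)
F = F_att + ΣF_rep = (3.9800,-4.7400)
p' = p + 1/20·F = (-8.8010,8.7630)

Fx=3.9800 Fy=-4.7400 x'=-8.8010 y'=8.7630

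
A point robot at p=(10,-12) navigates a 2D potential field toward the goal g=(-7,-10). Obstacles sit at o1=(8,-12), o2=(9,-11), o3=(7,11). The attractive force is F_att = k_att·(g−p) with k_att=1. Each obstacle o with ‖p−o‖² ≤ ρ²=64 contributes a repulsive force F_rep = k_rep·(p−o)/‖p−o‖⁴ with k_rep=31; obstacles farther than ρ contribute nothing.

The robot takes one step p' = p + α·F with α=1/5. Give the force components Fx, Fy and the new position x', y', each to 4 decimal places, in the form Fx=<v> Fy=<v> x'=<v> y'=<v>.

Fx=-5.3750 Fy=-5.7500 x'=8.9250 y'=-13.1500

F_att = 1·(g−p) = 1·(-17,2) = (-17.0000,2.0000)
o1: d²=4 ≤ ρ²=64; F_rep = 31·(2,0)/4² = (3.8750,0.0000)
o2: d²=2 ≤ ρ²=64; F_rep = 31·(1,-1)/2² = (7.7500,-7.7500)
o3: d²=538 > ρ²=64 → inactive
F = F_att + ΣF_rep = (-5.3750,-5.7500)
p' = p + 1/5·F = (8.9250,-13.1500)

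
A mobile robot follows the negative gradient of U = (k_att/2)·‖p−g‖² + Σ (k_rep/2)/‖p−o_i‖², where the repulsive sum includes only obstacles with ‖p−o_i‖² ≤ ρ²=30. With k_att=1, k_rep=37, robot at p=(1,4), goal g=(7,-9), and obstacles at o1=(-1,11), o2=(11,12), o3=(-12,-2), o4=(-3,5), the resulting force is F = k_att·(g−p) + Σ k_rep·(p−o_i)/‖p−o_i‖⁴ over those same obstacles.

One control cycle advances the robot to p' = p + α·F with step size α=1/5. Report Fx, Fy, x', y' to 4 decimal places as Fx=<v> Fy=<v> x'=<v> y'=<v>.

F_att = 1·(g−p) = 1·(6,-13) = (6.0000,-13.0000)
o1: d²=53 > ρ²=30 → inactive
o2: d²=164 > ρ²=30 → inactive
o3: d²=205 > ρ²=30 → inactive
o4: d²=17 ≤ ρ²=30; F_rep = 37·(4,-1)/17² = (0.5121,-0.1280)
F = F_att + ΣF_rep = (6.5121,-13.1280)
p' = p + 1/5·F = (2.3024,1.3744)

Fx=6.5121 Fy=-13.1280 x'=2.3024 y'=1.3744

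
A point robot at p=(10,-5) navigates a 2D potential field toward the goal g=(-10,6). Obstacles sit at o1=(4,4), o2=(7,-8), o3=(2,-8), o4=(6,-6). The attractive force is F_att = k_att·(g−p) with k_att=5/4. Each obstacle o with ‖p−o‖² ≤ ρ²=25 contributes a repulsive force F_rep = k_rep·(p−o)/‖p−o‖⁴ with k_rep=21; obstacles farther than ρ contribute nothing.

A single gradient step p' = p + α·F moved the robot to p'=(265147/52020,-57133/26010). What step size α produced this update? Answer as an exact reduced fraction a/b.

α = 1/5

F_att = 5/4·(g−p) = 5/4·(-20,11) = (-25.0000,13.7500)
o1: d²=117 > ρ²=25 → inactive
o2: d²=18 ≤ ρ²=25; F_rep = 21·(3,3)/18² = (0.1944,0.1944)
o3: d²=73 > ρ²=25 → inactive
o4: d²=17 ≤ ρ²=25; F_rep = 21·(4,1)/17² = (0.2907,0.0727)
F = F_att + ΣF_rep = (-24.5149,14.0171)
Δp = p'−p = (-4.9030,2.8034); α = Δx/Fx = (-255053/52020) / (-255053/10404) = 1/5
check: Δy/Fy = (72917/26010) / (72917/5202) = 1/5 ✓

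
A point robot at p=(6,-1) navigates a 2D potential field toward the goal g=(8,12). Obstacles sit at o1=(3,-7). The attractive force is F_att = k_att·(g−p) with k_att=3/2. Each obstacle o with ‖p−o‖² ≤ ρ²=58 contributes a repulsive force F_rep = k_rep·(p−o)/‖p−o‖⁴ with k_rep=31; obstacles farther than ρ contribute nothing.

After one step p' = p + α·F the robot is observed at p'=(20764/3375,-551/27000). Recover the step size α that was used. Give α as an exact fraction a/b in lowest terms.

α = 1/20

F_att = 3/2·(g−p) = 3/2·(2,13) = (3.0000,19.5000)
o1: d²=45 ≤ ρ²=58; F_rep = 31·(3,6)/45² = (0.0459,0.0919)
F = F_att + ΣF_rep = (3.0459,19.5919)
Δp = p'−p = (0.1523,0.9796); α = Δx/Fx = (514/3375) / (2056/675) = 1/20
check: Δy/Fy = (26449/27000) / (26449/1350) = 1/20 ✓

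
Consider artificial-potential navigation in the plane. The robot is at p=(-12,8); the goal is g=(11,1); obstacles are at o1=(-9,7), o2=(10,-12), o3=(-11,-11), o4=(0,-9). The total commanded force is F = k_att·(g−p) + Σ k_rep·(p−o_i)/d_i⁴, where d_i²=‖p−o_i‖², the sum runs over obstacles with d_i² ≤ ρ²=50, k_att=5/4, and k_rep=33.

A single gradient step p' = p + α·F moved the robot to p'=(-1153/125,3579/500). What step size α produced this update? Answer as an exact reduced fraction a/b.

F_att = 5/4·(g−p) = 5/4·(23,-7) = (28.7500,-8.7500)
o1: d²=10 ≤ ρ²=50; F_rep = 33·(-3,1)/10² = (-0.9900,0.3300)
o2: d²=884 > ρ²=50 → inactive
o3: d²=362 > ρ²=50 → inactive
o4: d²=433 > ρ²=50 → inactive
F = F_att + ΣF_rep = (27.7600,-8.4200)
Δp = p'−p = (2.7760,-0.8420); α = Δx/Fx = (347/125) / (694/25) = 1/10
check: Δy/Fy = (-421/500) / (-421/50) = 1/10 ✓

α = 1/10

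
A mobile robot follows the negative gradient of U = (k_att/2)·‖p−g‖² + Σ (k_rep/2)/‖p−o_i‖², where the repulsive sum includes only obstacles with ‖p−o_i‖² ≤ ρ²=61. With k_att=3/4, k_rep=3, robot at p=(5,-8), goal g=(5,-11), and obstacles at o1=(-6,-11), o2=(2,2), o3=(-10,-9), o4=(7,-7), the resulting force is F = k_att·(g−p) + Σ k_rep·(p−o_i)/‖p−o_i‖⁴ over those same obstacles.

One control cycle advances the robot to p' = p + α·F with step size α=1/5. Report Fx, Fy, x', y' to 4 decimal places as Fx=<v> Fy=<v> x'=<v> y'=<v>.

Fx=-0.2400 Fy=-2.3700 x'=4.9520 y'=-8.4740

F_att = 3/4·(g−p) = 3/4·(0,-3) = (0.0000,-2.2500)
o1: d²=130 > ρ²=61 → inactive
o2: d²=109 > ρ²=61 → inactive
o3: d²=226 > ρ²=61 → inactive
o4: d²=5 ≤ ρ²=61; F_rep = 3·(-2,-1)/5² = (-0.2400,-0.1200)
F = F_att + ΣF_rep = (-0.2400,-2.3700)
p' = p + 1/5·F = (4.9520,-8.4740)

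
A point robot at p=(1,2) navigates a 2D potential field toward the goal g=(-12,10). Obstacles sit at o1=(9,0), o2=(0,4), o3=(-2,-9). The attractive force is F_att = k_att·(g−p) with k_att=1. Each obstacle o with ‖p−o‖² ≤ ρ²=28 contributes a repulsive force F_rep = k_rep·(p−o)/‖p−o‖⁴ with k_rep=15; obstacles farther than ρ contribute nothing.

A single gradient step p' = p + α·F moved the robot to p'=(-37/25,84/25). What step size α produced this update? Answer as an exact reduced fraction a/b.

α = 1/5

F_att = 1·(g−p) = 1·(-13,8) = (-13.0000,8.0000)
o1: d²=68 > ρ²=28 → inactive
o2: d²=5 ≤ ρ²=28; F_rep = 15·(1,-2)/5² = (0.6000,-1.2000)
o3: d²=130 > ρ²=28 → inactive
F = F_att + ΣF_rep = (-12.4000,6.8000)
Δp = p'−p = (-2.4800,1.3600); α = Δx/Fx = (-62/25) / (-62/5) = 1/5
check: Δy/Fy = (34/25) / (34/5) = 1/5 ✓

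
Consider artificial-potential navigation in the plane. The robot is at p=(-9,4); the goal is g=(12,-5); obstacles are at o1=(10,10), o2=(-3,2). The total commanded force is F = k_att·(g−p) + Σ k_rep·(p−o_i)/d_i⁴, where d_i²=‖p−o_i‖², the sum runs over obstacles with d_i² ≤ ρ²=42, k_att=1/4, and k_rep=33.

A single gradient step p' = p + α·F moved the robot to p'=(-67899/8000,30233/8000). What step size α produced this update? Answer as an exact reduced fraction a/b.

α = 1/10

F_att = 1/4·(g−p) = 1/4·(21,-9) = (5.2500,-2.2500)
o1: d²=397 > ρ²=42 → inactive
o2: d²=40 ≤ ρ²=42; F_rep = 33·(-6,2)/40² = (-0.1237,0.0413)
F = F_att + ΣF_rep = (5.1262,-2.2088)
Δp = p'−p = (0.5126,-0.2209); α = Δx/Fx = (4101/8000) / (4101/800) = 1/10
check: Δy/Fy = (-1767/8000) / (-1767/800) = 1/10 ✓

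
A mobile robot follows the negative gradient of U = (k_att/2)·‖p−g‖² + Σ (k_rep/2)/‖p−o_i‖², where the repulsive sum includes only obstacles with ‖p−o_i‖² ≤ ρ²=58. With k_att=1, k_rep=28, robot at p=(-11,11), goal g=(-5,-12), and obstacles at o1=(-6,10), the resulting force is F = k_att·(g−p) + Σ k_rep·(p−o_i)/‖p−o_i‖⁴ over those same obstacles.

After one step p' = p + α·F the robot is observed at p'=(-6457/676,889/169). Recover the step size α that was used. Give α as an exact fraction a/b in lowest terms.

α = 1/4

F_att = 1·(g−p) = 1·(6,-23) = (6.0000,-23.0000)
o1: d²=26 ≤ ρ²=58; F_rep = 28·(-5,1)/26² = (-0.2071,0.0414)
F = F_att + ΣF_rep = (5.7929,-22.9586)
Δp = p'−p = (1.4482,-5.7396); α = Δx/Fx = (979/676) / (979/169) = 1/4
check: Δy/Fy = (-970/169) / (-3880/169) = 1/4 ✓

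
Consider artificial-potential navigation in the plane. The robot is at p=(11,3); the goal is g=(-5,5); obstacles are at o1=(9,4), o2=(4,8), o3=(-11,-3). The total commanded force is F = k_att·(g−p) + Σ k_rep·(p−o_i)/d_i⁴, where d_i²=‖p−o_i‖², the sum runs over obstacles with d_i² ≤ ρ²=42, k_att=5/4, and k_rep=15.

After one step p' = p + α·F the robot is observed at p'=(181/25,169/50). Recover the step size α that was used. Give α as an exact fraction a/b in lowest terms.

F_att = 5/4·(g−p) = 5/4·(-16,2) = (-20.0000,2.5000)
o1: d²=5 ≤ ρ²=42; F_rep = 15·(2,-1)/5² = (1.2000,-0.6000)
o2: d²=74 > ρ²=42 → inactive
o3: d²=520 > ρ²=42 → inactive
F = F_att + ΣF_rep = (-18.8000,1.9000)
Δp = p'−p = (-3.7600,0.3800); α = Δx/Fx = (-94/25) / (-94/5) = 1/5
check: Δy/Fy = (19/50) / (19/10) = 1/5 ✓

α = 1/5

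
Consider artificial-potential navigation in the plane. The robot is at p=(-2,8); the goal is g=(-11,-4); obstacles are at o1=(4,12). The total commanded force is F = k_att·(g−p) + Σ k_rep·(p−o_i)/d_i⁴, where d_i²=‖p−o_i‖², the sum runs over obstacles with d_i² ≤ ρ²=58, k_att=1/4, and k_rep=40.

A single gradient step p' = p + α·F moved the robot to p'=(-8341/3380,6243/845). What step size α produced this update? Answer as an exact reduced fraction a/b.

F_att = 1/4·(g−p) = 1/4·(-9,-12) = (-2.2500,-3.0000)
o1: d²=52 ≤ ρ²=58; F_rep = 40·(-6,-4)/52² = (-0.0888,-0.0592)
F = F_att + ΣF_rep = (-2.3388,-3.0592)
Δp = p'−p = (-0.4678,-0.6118); α = Δx/Fx = (-1581/3380) / (-1581/676) = 1/5
check: Δy/Fy = (-517/845) / (-517/169) = 1/5 ✓

α = 1/5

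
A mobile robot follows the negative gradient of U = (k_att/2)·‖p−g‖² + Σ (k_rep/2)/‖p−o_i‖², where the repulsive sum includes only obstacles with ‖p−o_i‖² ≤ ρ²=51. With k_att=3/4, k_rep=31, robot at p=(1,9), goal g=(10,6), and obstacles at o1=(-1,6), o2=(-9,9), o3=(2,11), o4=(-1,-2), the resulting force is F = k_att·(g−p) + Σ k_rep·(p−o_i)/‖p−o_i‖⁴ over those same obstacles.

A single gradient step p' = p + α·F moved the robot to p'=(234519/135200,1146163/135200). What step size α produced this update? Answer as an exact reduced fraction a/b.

F_att = 3/4·(g−p) = 3/4·(9,-3) = (6.7500,-2.2500)
o1: d²=13 ≤ ρ²=51; F_rep = 31·(2,3)/13² = (0.3669,0.5503)
o2: d²=100 > ρ²=51 → inactive
o3: d²=5 ≤ ρ²=51; F_rep = 31·(-1,-2)/5² = (-1.2400,-2.4800)
o4: d²=125 > ρ²=51 → inactive
F = F_att + ΣF_rep = (5.8769,-4.1797)
Δp = p'−p = (0.7346,-0.5225); α = Δx/Fx = (99319/135200) / (99319/16900) = 1/8
check: Δy/Fy = (-70637/135200) / (-70637/16900) = 1/8 ✓

α = 1/8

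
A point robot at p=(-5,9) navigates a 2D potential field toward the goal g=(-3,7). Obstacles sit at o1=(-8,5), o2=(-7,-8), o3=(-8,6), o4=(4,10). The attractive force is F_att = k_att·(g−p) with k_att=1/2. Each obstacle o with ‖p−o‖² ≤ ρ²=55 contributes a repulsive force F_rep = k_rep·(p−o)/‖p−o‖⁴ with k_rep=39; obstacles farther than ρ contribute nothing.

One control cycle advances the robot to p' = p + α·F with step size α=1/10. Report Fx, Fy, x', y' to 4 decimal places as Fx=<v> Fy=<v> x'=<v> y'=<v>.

F_att = 1/2·(g−p) = 1/2·(2,-2) = (1.0000,-1.0000)
o1: d²=25 ≤ ρ²=55; F_rep = 39·(3,4)/25² = (0.1872,0.2496)
o2: d²=293 > ρ²=55 → inactive
o3: d²=18 ≤ ρ²=55; F_rep = 39·(3,3)/18² = (0.3611,0.3611)
o4: d²=82 > ρ²=55 → inactive
F = F_att + ΣF_rep = (1.5483,-0.3893)
p' = p + 1/10·F = (-4.8452,8.9611)

Fx=1.5483 Fy=-0.3893 x'=-4.8452 y'=8.9611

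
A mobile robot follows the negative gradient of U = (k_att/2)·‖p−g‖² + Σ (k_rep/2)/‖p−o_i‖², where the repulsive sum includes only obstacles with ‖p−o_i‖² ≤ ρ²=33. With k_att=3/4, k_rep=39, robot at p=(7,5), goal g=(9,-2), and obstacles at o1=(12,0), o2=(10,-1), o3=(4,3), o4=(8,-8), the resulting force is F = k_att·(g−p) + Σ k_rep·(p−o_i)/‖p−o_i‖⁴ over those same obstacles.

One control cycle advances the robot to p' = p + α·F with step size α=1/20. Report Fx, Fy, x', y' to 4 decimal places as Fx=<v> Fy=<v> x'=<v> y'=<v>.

F_att = 3/4·(g−p) = 3/4·(2,-7) = (1.5000,-5.2500)
o1: d²=50 > ρ²=33 → inactive
o2: d²=45 > ρ²=33 → inactive
o3: d²=13 ≤ ρ²=33; F_rep = 39·(3,2)/13² = (0.6923,0.4615)
o4: d²=170 > ρ²=33 → inactive
F = F_att + ΣF_rep = (2.1923,-4.7885)
p' = p + 1/20·F = (7.1096,4.7606)

Fx=2.1923 Fy=-4.7885 x'=7.1096 y'=4.7606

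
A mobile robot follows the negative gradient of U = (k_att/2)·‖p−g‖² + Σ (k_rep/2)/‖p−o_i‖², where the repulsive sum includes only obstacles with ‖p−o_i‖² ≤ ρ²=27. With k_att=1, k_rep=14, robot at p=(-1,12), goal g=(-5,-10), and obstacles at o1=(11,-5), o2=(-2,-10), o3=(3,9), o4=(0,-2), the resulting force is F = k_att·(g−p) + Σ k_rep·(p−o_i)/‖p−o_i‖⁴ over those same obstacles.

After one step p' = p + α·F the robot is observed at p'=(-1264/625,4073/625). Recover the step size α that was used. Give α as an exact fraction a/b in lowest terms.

F_att = 1·(g−p) = 1·(-4,-22) = (-4.0000,-22.0000)
o1: d²=433 > ρ²=27 → inactive
o2: d²=485 > ρ²=27 → inactive
o3: d²=25 ≤ ρ²=27; F_rep = 14·(-4,3)/25² = (-0.0896,0.0672)
o4: d²=197 > ρ²=27 → inactive
F = F_att + ΣF_rep = (-4.0896,-21.9328)
Δp = p'−p = (-1.0224,-5.4832); α = Δx/Fx = (-639/625) / (-2556/625) = 1/4
check: Δy/Fy = (-3427/625) / (-13708/625) = 1/4 ✓

α = 1/4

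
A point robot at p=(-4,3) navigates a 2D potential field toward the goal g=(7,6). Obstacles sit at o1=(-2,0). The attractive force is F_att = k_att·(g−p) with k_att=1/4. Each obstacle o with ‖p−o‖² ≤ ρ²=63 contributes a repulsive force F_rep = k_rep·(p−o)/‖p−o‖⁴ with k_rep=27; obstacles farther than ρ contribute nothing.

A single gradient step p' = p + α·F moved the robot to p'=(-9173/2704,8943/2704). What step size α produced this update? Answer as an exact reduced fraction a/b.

α = 1/4

F_att = 1/4·(g−p) = 1/4·(11,3) = (2.7500,0.7500)
o1: d²=13 ≤ ρ²=63; F_rep = 27·(-2,3)/13² = (-0.3195,0.4793)
F = F_att + ΣF_rep = (2.4305,1.2293)
Δp = p'−p = (0.6076,0.3073); α = Δx/Fx = (1643/2704) / (1643/676) = 1/4
check: Δy/Fy = (831/2704) / (831/676) = 1/4 ✓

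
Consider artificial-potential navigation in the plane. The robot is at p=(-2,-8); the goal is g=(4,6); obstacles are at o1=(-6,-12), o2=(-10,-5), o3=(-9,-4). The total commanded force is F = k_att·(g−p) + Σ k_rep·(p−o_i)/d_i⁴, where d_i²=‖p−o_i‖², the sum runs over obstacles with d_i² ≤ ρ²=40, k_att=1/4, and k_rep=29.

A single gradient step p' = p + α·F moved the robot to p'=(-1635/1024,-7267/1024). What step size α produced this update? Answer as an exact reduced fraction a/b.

α = 1/4

F_att = 1/4·(g−p) = 1/4·(6,14) = (1.5000,3.5000)
o1: d²=32 ≤ ρ²=40; F_rep = 29·(4,4)/32² = (0.1133,0.1133)
o2: d²=73 > ρ²=40 → inactive
o3: d²=65 > ρ²=40 → inactive
F = F_att + ΣF_rep = (1.6133,3.6133)
Δp = p'−p = (0.4033,0.9033); α = Δx/Fx = (413/1024) / (413/256) = 1/4
check: Δy/Fy = (925/1024) / (925/256) = 1/4 ✓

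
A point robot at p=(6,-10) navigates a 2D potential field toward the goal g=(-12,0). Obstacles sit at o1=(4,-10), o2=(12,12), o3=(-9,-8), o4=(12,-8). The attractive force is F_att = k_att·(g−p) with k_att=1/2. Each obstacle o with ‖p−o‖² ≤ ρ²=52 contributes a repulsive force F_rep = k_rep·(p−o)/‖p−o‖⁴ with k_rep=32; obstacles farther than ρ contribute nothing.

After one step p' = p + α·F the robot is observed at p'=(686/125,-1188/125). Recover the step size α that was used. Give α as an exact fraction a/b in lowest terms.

F_att = 1/2·(g−p) = 1/2·(-18,10) = (-9.0000,5.0000)
o1: d²=4 ≤ ρ²=52; F_rep = 32·(2,0)/4² = (4.0000,0.0000)
o2: d²=520 > ρ²=52 → inactive
o3: d²=229 > ρ²=52 → inactive
o4: d²=40 ≤ ρ²=52; F_rep = 32·(-6,-2)/40² = (-0.1200,-0.0400)
F = F_att + ΣF_rep = (-5.1200,4.9600)
Δp = p'−p = (-0.5120,0.4960); α = Δx/Fx = (-64/125) / (-128/25) = 1/10
check: Δy/Fy = (62/125) / (124/25) = 1/10 ✓

α = 1/10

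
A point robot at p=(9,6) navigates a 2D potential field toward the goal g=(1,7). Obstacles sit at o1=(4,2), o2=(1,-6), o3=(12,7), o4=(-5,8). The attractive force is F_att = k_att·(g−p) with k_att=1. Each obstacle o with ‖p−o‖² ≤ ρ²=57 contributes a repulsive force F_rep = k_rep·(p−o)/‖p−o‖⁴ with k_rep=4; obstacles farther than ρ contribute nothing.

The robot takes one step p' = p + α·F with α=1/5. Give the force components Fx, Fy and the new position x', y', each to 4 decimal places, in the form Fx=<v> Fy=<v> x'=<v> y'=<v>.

Fx=-8.1081 Fy=0.9695 x'=7.3784 y'=6.1939

F_att = 1·(g−p) = 1·(-8,1) = (-8.0000,1.0000)
o1: d²=41 ≤ ρ²=57; F_rep = 4·(5,4)/41² = (0.0119,0.0095)
o2: d²=208 > ρ²=57 → inactive
o3: d²=10 ≤ ρ²=57; F_rep = 4·(-3,-1)/10² = (-0.1200,-0.0400)
o4: d²=200 > ρ²=57 → inactive
F = F_att + ΣF_rep = (-8.1081,0.9695)
p' = p + 1/5·F = (7.3784,6.1939)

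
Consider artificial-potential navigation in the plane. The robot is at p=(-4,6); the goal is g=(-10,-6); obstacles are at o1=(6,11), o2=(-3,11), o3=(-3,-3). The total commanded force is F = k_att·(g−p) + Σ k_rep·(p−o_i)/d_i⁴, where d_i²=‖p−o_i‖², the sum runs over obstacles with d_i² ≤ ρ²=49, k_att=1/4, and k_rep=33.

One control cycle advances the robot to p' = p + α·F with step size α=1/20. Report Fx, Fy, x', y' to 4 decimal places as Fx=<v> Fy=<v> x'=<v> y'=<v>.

F_att = 1/4·(g−p) = 1/4·(-6,-12) = (-1.5000,-3.0000)
o1: d²=125 > ρ²=49 → inactive
o2: d²=26 ≤ ρ²=49; F_rep = 33·(-1,-5)/26² = (-0.0488,-0.2441)
o3: d²=82 > ρ²=49 → inactive
F = F_att + ΣF_rep = (-1.5488,-3.2441)
p' = p + 1/20·F = (-4.0774,5.8378)

Fx=-1.5488 Fy=-3.2441 x'=-4.0774 y'=5.8378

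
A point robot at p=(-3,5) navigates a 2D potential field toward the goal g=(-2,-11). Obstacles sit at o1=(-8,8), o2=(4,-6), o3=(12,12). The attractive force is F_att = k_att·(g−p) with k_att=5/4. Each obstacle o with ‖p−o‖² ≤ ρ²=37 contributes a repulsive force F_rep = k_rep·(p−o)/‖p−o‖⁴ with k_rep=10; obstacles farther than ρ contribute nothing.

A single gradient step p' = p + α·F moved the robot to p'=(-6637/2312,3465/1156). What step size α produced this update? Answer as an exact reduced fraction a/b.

α = 1/10

F_att = 5/4·(g−p) = 5/4·(1,-16) = (1.2500,-20.0000)
o1: d²=34 ≤ ρ²=37; F_rep = 10·(5,-3)/34² = (0.0433,-0.0260)
o2: d²=170 > ρ²=37 → inactive
o3: d²=274 > ρ²=37 → inactive
F = F_att + ΣF_rep = (1.2933,-20.0260)
Δp = p'−p = (0.1293,-2.0026); α = Δx/Fx = (299/2312) / (1495/1156) = 1/10
check: Δy/Fy = (-2315/1156) / (-11575/578) = 1/10 ✓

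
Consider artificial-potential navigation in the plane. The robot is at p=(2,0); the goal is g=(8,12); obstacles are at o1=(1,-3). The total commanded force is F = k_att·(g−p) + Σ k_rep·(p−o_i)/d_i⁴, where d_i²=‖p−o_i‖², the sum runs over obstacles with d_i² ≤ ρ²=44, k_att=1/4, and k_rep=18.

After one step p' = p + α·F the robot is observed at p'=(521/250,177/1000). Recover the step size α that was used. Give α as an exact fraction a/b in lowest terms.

F_att = 1/4·(g−p) = 1/4·(6,12) = (1.5000,3.0000)
o1: d²=10 ≤ ρ²=44; F_rep = 18·(1,3)/10² = (0.1800,0.5400)
F = F_att + ΣF_rep = (1.6800,3.5400)
Δp = p'−p = (0.0840,0.1770); α = Δx/Fx = (21/250) / (42/25) = 1/20
check: Δy/Fy = (177/1000) / (177/50) = 1/20 ✓

α = 1/20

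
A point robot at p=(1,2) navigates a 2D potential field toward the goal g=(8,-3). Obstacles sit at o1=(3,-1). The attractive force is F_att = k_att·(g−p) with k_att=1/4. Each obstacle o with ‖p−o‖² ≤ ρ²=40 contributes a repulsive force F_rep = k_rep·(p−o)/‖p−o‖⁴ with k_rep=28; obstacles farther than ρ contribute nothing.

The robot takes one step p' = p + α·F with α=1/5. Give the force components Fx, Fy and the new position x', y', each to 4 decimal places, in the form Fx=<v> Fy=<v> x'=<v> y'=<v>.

Fx=1.4186 Fy=-0.7530 x'=1.2837 y'=1.8494

F_att = 1/4·(g−p) = 1/4·(7,-5) = (1.7500,-1.2500)
o1: d²=13 ≤ ρ²=40; F_rep = 28·(-2,3)/13² = (-0.3314,0.4970)
F = F_att + ΣF_rep = (1.4186,-0.7530)
p' = p + 1/5·F = (1.2837,1.8494)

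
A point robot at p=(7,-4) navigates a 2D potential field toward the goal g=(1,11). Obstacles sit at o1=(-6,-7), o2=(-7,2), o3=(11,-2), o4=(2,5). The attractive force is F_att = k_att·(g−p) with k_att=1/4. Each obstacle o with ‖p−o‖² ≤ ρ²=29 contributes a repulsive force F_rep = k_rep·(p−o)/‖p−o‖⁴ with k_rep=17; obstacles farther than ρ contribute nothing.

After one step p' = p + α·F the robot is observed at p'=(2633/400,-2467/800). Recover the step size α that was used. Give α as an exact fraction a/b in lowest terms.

F_att = 1/4·(g−p) = 1/4·(-6,15) = (-1.5000,3.7500)
o1: d²=178 > ρ²=29 → inactive
o2: d²=232 > ρ²=29 → inactive
o3: d²=20 ≤ ρ²=29; F_rep = 17·(-4,-2)/20² = (-0.1700,-0.0850)
o4: d²=106 > ρ²=29 → inactive
F = F_att + ΣF_rep = (-1.6700,3.6650)
Δp = p'−p = (-0.4175,0.9163); α = Δx/Fx = (-167/400) / (-167/100) = 1/4
check: Δy/Fy = (733/800) / (733/200) = 1/4 ✓

α = 1/4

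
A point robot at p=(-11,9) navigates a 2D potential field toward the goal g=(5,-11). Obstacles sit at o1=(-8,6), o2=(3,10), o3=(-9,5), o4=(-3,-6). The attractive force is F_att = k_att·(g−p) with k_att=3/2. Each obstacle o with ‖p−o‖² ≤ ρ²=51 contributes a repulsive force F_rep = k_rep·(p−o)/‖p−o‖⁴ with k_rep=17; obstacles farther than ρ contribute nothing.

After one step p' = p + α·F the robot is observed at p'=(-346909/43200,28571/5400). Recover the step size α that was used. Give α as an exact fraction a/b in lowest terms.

F_att = 3/2·(g−p) = 3/2·(16,-20) = (24.0000,-30.0000)
o1: d²=18 ≤ ρ²=51; F_rep = 17·(-3,3)/18² = (-0.1574,0.1574)
o2: d²=197 > ρ²=51 → inactive
o3: d²=20 ≤ ρ²=51; F_rep = 17·(-2,4)/20² = (-0.0850,0.1700)
o4: d²=289 > ρ²=51 → inactive
F = F_att + ΣF_rep = (23.7576,-29.6726)
Δp = p'−p = (2.9697,-3.7091); α = Δx/Fx = (128291/43200) / (128291/5400) = 1/8
check: Δy/Fy = (-20029/5400) / (-20029/675) = 1/8 ✓

α = 1/8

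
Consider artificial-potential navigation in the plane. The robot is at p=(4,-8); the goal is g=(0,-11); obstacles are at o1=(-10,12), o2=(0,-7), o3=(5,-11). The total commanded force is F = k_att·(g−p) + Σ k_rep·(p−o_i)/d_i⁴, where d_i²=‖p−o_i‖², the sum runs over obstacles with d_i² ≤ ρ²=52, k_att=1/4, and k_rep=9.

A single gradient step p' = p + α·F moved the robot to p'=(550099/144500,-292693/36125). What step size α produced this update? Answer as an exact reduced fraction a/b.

α = 1/5

F_att = 1/4·(g−p) = 1/4·(-4,-3) = (-1.0000,-0.7500)
o1: d²=596 > ρ²=52 → inactive
o2: d²=17 ≤ ρ²=52; F_rep = 9·(4,-1)/17² = (0.1246,-0.0311)
o3: d²=10 ≤ ρ²=52; F_rep = 9·(-1,3)/10² = (-0.0900,0.2700)
F = F_att + ΣF_rep = (-0.9654,-0.5111)
Δp = p'−p = (-0.1931,-0.1022); α = Δx/Fx = (-27901/144500) / (-27901/28900) = 1/5
check: Δy/Fy = (-3693/36125) / (-3693/7225) = 1/5 ✓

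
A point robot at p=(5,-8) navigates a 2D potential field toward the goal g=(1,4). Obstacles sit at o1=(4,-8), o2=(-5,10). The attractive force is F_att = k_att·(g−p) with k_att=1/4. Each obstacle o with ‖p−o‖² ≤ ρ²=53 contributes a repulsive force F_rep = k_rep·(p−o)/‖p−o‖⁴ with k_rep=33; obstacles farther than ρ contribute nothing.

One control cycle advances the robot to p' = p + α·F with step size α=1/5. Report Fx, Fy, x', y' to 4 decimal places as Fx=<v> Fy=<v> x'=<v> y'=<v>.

F_att = 1/4·(g−p) = 1/4·(-4,12) = (-1.0000,3.0000)
o1: d²=1 ≤ ρ²=53; F_rep = 33·(1,0)/1² = (33.0000,0.0000)
o2: d²=424 > ρ²=53 → inactive
F = F_att + ΣF_rep = (32.0000,3.0000)
p' = p + 1/5·F = (11.4000,-7.4000)

Fx=32.0000 Fy=3.0000 x'=11.4000 y'=-7.4000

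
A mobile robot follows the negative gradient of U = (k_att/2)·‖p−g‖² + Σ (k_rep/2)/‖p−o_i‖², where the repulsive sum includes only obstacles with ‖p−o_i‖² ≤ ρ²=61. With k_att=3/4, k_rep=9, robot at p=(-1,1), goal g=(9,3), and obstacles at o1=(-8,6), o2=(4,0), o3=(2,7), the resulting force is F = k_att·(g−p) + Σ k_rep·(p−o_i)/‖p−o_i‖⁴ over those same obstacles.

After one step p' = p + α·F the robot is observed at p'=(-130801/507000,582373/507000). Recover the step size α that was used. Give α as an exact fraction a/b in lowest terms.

F_att = 3/4·(g−p) = 3/4·(10,2) = (7.5000,1.5000)
o1: d²=74 > ρ²=61 → inactive
o2: d²=26 ≤ ρ²=61; F_rep = 9·(-5,1)/26² = (-0.0666,0.0133)
o3: d²=45 ≤ ρ²=61; F_rep = 9·(-3,-6)/45² = (-0.0133,-0.0267)
F = F_att + ΣF_rep = (7.4201,1.4866)
Δp = p'−p = (0.7420,0.1487); α = Δx/Fx = (376199/507000) / (376199/50700) = 1/10
check: Δy/Fy = (75373/507000) / (75373/50700) = 1/10 ✓

α = 1/10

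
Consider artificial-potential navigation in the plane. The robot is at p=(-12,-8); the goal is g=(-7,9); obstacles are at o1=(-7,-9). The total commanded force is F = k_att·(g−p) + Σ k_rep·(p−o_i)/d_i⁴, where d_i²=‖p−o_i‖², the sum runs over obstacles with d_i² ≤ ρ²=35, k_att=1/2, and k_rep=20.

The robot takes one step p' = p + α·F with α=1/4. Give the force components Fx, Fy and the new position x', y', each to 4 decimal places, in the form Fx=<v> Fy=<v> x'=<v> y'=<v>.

F_att = 1/2·(g−p) = 1/2·(5,17) = (2.5000,8.5000)
o1: d²=26 ≤ ρ²=35; F_rep = 20·(-5,1)/26² = (-0.1479,0.0296)
F = F_att + ΣF_rep = (2.3521,8.5296)
p' = p + 1/4·F = (-11.4120,-5.8676)

Fx=2.3521 Fy=8.5296 x'=-11.4120 y'=-5.8676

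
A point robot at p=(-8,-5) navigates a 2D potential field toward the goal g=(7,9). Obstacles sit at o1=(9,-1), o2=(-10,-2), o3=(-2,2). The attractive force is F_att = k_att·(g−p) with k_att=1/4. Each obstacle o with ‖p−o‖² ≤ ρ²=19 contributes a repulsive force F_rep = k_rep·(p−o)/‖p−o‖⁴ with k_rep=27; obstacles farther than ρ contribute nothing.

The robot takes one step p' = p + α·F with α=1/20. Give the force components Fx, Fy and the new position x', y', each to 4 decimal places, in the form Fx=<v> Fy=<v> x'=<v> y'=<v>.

F_att = 1/4·(g−p) = 1/4·(15,14) = (3.7500,3.5000)
o1: d²=305 > ρ²=19 → inactive
o2: d²=13 ≤ ρ²=19; F_rep = 27·(2,-3)/13² = (0.3195,-0.4793)
o3: d²=85 > ρ²=19 → inactive
F = F_att + ΣF_rep = (4.0695,3.0207)
p' = p + 1/20·F = (-7.7965,-4.8490)

Fx=4.0695 Fy=3.0207 x'=-7.7965 y'=-4.8490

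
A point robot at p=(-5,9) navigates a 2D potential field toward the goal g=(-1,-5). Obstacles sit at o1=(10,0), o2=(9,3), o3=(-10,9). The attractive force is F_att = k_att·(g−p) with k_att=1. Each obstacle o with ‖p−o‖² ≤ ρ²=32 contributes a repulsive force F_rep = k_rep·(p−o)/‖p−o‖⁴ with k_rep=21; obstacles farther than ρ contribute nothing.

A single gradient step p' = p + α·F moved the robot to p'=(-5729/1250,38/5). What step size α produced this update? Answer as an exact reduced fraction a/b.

F_att = 1·(g−p) = 1·(4,-14) = (4.0000,-14.0000)
o1: d²=306 > ρ²=32 → inactive
o2: d²=232 > ρ²=32 → inactive
o3: d²=25 ≤ ρ²=32; F_rep = 21·(5,0)/25² = (0.1680,0.0000)
F = F_att + ΣF_rep = (4.1680,-14.0000)
Δp = p'−p = (0.4168,-1.4000); α = Δx/Fx = (521/1250) / (521/125) = 1/10
check: Δy/Fy = (-7/5) / (-14) = 1/10 ✓

α = 1/10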